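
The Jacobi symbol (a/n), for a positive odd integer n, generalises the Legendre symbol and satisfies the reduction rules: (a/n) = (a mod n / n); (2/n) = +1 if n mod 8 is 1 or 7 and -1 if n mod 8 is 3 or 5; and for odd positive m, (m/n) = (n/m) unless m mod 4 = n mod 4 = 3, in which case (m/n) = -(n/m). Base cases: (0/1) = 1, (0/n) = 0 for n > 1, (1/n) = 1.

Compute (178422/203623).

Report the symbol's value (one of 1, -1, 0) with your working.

factor out 2^1: 178422 = 2^1·89211; with 203623 mod 8 = 7, (2/203623) = +1; sign now +1; continue with (89211/203623)
flip (89211/203623) -> (203623/89211): both odd, 89211 mod 4 = 3, 203623 mod 4 = 3, so the flip contributes -1; sign now -1
(203623/89211): 203623 mod 89211 = 25201, so (203623/89211) = (25201/89211)
flip (25201/89211) -> (89211/25201): both odd, 25201 mod 4 = 1, 89211 mod 4 = 3, so the flip contributes +1; sign now -1
(89211/25201): 89211 mod 25201 = 13608, so (89211/25201) = (13608/25201)
factor out 2^3: 13608 = 2^3·1701; with 25201 mod 8 = 1, (2/25201) = +1; sign now -1; continue with (1701/25201)
flip (1701/25201) -> (25201/1701): both odd, 1701 mod 4 = 1, 25201 mod 4 = 1, so the flip contributes +1; sign now -1
(25201/1701): 25201 mod 1701 = 1387, so (25201/1701) = (1387/1701)
flip (1387/1701) -> (1701/1387): both odd, 1387 mod 4 = 3, 1701 mod 4 = 1, so the flip contributes +1; sign now -1
(1701/1387): 1701 mod 1387 = 314, so (1701/1387) = (314/1387)
factor out 2^1: 314 = 2^1·157; with 1387 mod 8 = 3, (2/1387) = -1; sign now +1; continue with (157/1387)
flip (157/1387) -> (1387/157): both odd, 157 mod 4 = 1, 1387 mod 4 = 3, so the flip contributes +1; sign now +1
(1387/157): 1387 mod 157 = 131, so (1387/157) = (131/157)
flip (131/157) -> (157/131): both odd, 131 mod 4 = 3, 157 mod 4 = 1, so the flip contributes +1; sign now +1
(157/131): 157 mod 131 = 26, so (157/131) = (26/131)
factor out 2^1: 26 = 2^1·13; with 131 mod 8 = 3, (2/131) = -1; sign now -1; continue with (13/131)
flip (13/131) -> (131/13): both odd, 13 mod 4 = 1, 131 mod 4 = 3, so the flip contributes +1; sign now -1
(131/13): 131 mod 13 = 1, so (131/13) = (1/13)
reached (1/13) = 1, so the symbol is -1

-1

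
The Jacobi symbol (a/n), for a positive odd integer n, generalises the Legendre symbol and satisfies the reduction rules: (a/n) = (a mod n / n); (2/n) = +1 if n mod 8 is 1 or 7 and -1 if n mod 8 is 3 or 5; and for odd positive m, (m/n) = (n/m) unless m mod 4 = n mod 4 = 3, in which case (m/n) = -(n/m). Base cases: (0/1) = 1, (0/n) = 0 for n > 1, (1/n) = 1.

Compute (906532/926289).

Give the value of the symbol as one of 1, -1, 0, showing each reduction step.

-1

factor out 2^2: 906532 = 2^2·226633; with 926289 mod 8 = 1, (2/926289) = +1; sign now +1; continue with (226633/926289)
flip (226633/926289) -> (926289/226633): both odd, 226633 mod 4 = 1, 926289 mod 4 = 1, so the flip contributes +1; sign now +1
(926289/226633): 926289 mod 226633 = 19757, so (926289/226633) = (19757/226633)
flip (19757/226633) -> (226633/19757): both odd, 19757 mod 4 = 1, 226633 mod 4 = 1, so the flip contributes +1; sign now +1
(226633/19757): 226633 mod 19757 = 9306, so (226633/19757) = (9306/19757)
factor out 2^1: 9306 = 2^1·4653; with 19757 mod 8 = 5, (2/19757) = -1; sign now -1; continue with (4653/19757)
flip (4653/19757) -> (19757/4653): both odd, 4653 mod 4 = 1, 19757 mod 4 = 1, so the flip contributes +1; sign now -1
(19757/4653): 19757 mod 4653 = 1145, so (19757/4653) = (1145/4653)
flip (1145/4653) -> (4653/1145): both odd, 1145 mod 4 = 1, 4653 mod 4 = 1, so the flip contributes +1; sign now -1
(4653/1145): 4653 mod 1145 = 73, so (4653/1145) = (73/1145)
flip (73/1145) -> (1145/73): both odd, 73 mod 4 = 1, 1145 mod 4 = 1, so the flip contributes +1; sign now -1
(1145/73): 1145 mod 73 = 50, so (1145/73) = (50/73)
factor out 2^1: 50 = 2^1·25; with 73 mod 8 = 1, (2/73) = +1; sign now -1; continue with (25/73)
flip (25/73) -> (73/25): both odd, 25 mod 4 = 1, 73 mod 4 = 1, so the flip contributes +1; sign now -1
(73/25): 73 mod 25 = 23, so (73/25) = (23/25)
flip (23/25) -> (25/23): both odd, 23 mod 4 = 3, 25 mod 4 = 1, so the flip contributes +1; sign now -1
(25/23): 25 mod 23 = 2, so (25/23) = (2/23)
factor out 2^1: 2 = 2^1·1; with 23 mod 8 = 7, (2/23) = +1; sign now -1; continue with (1/23)
reached (1/23) = 1, so the symbol is -1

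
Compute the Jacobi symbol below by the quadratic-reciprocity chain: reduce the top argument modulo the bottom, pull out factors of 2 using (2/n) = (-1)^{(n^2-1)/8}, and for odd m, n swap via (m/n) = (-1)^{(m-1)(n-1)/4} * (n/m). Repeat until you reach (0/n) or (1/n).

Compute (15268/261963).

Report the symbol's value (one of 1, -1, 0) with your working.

1

15268 = 2^2·3817; (2/261963) = -1 since 261963 mod 8 = 3, so (15268/261963) = (-1)^2·(3817/261963); sign now +1
reciprocity: (3817/261963) = +1·(261963/3817) since 3817 mod 4 = 1, 261963 mod 4 = 3; sign now +1
(261963/3817) = (2407/3817)   [reduce mod 3817]
reciprocity: (2407/3817) = +1·(3817/2407) since 2407 mod 4 = 3, 3817 mod 4 = 1; sign now +1
(3817/2407) = (1410/2407)   [reduce mod 2407]
1410 = 2^1·705; (2/2407) = +1 since 2407 mod 8 = 7, so (1410/2407) = (+1)^1·(705/2407); sign now +1
reciprocity: (705/2407) = +1·(2407/705) since 705 mod 4 = 1, 2407 mod 4 = 3; sign now +1
(2407/705) = (292/705)   [reduce mod 705]
292 = 2^2·73; (2/705) = +1 since 705 mod 8 = 1, so (292/705) = (+1)^2·(73/705); sign now +1
reciprocity: (73/705) = +1·(705/73) since 73 mod 4 = 1, 705 mod 4 = 1; sign now +1
(705/73) = (48/73)   [reduce mod 73]
48 = 2^4·3; (2/73) = +1 since 73 mod 8 = 1, so (48/73) = (+1)^4·(3/73); sign now +1
reciprocity: (3/73) = +1·(73/3) since 3 mod 4 = 3, 73 mod 4 = 1; sign now +1
(73/3) = (1/3)   [reduce mod 3]
(1/3) = 1; final value = sign = +1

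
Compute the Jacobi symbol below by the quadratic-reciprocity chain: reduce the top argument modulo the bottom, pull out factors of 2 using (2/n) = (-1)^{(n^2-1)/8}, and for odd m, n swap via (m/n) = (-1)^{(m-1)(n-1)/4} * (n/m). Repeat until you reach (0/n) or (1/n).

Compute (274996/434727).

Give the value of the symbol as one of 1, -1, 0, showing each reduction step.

factor out 2^2: 274996 = 2^2·68749; with 434727 mod 8 = 7, (2/434727) = +1; sign now +1; continue with (68749/434727)
flip (68749/434727) -> (434727/68749): both odd, 68749 mod 4 = 1, 434727 mod 4 = 3, so the flip contributes +1; sign now +1
(434727/68749): 434727 mod 68749 = 22233, so (434727/68749) = (22233/68749)
flip (22233/68749) -> (68749/22233): both odd, 22233 mod 4 = 1, 68749 mod 4 = 1, so the flip contributes +1; sign now +1
(68749/22233): 68749 mod 22233 = 2050, so (68749/22233) = (2050/22233)
factor out 2^1: 2050 = 2^1·1025; with 22233 mod 8 = 1, (2/22233) = +1; sign now +1; continue with (1025/22233)
flip (1025/22233) -> (22233/1025): both odd, 1025 mod 4 = 1, 22233 mod 4 = 1, so the flip contributes +1; sign now +1
(22233/1025): 22233 mod 1025 = 708, so (22233/1025) = (708/1025)
factor out 2^2: 708 = 2^2·177; with 1025 mod 8 = 1, (2/1025) = +1; sign now +1; continue with (177/1025)
flip (177/1025) -> (1025/177): both odd, 177 mod 4 = 1, 1025 mod 4 = 1, so the flip contributes +1; sign now +1
(1025/177): 1025 mod 177 = 140, so (1025/177) = (140/177)
factor out 2^2: 140 = 2^2·35; with 177 mod 8 = 1, (2/177) = +1; sign now +1; continue with (35/177)
flip (35/177) -> (177/35): both odd, 35 mod 4 = 3, 177 mod 4 = 1, so the flip contributes +1; sign now +1
(177/35): 177 mod 35 = 2, so (177/35) = (2/35)
factor out 2^1: 2 = 2^1·1; with 35 mod 8 = 3, (2/35) = -1; sign now -1; continue with (1/35)
reached (1/35) = 1, so the symbol is -1

-1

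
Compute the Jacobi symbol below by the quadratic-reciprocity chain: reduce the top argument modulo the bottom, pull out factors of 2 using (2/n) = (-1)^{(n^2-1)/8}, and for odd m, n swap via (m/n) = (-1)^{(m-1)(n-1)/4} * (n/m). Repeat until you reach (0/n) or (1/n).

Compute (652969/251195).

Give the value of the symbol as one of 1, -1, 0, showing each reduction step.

(652969/251195): 652969 mod 251195 = 150579, so (652969/251195) = (150579/251195)
flip (150579/251195) -> (251195/150579): both odd, 150579 mod 4 = 3, 251195 mod 4 = 3, so the flip contributes -1; sign now -1
(251195/150579): 251195 mod 150579 = 100616, so (251195/150579) = (100616/150579)
factor out 2^3: 100616 = 2^3·12577; with 150579 mod 8 = 3, (2/150579) = -1; sign now +1; continue with (12577/150579)
flip (12577/150579) -> (150579/12577): both odd, 12577 mod 4 = 1, 150579 mod 4 = 3, so the flip contributes +1; sign now +1
(150579/12577): 150579 mod 12577 = 12232, so (150579/12577) = (12232/12577)
factor out 2^3: 12232 = 2^3·1529; with 12577 mod 8 = 1, (2/12577) = +1; sign now +1; continue with (1529/12577)
flip (1529/12577) -> (12577/1529): both odd, 1529 mod 4 = 1, 12577 mod 4 = 1, so the flip contributes +1; sign now +1
(12577/1529): 12577 mod 1529 = 345, so (12577/1529) = (345/1529)
flip (345/1529) -> (1529/345): both odd, 345 mod 4 = 1, 1529 mod 4 = 1, so the flip contributes +1; sign now +1
(1529/345): 1529 mod 345 = 149, so (1529/345) = (149/345)
flip (149/345) -> (345/149): both odd, 149 mod 4 = 1, 345 mod 4 = 1, so the flip contributes +1; sign now +1
(345/149): 345 mod 149 = 47, so (345/149) = (47/149)
flip (47/149) -> (149/47): both odd, 47 mod 4 = 3, 149 mod 4 = 1, so the flip contributes +1; sign now +1
(149/47): 149 mod 47 = 8, so (149/47) = (8/47)
factor out 2^3: 8 = 2^3·1; with 47 mod 8 = 7, (2/47) = +1; sign now +1; continue with (1/47)
reached (1/47) = 1, so the symbol is +1

1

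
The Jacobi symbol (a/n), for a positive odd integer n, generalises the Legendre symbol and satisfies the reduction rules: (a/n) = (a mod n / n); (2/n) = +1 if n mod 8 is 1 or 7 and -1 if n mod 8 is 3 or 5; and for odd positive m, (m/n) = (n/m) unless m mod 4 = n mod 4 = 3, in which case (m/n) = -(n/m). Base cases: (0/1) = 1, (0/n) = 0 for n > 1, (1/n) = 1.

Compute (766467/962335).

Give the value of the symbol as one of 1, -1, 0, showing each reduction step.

1

reciprocity: (766467/962335) = -1·(962335/766467) since 766467 mod 4 = 3, 962335 mod 4 = 3; sign now -1
(962335/766467) = (195868/766467)   [reduce mod 766467]
195868 = 2^2·48967; (2/766467) = -1 since 766467 mod 8 = 3, so (195868/766467) = (-1)^2·(48967/766467); sign now -1
reciprocity: (48967/766467) = -1·(766467/48967) since 48967 mod 4 = 3, 766467 mod 4 = 3; sign now +1
(766467/48967) = (31962/48967)   [reduce mod 48967]
31962 = 2^1·15981; (2/48967) = +1 since 48967 mod 8 = 7, so (31962/48967) = (+1)^1·(15981/48967); sign now +1
reciprocity: (15981/48967) = +1·(48967/15981) since 15981 mod 4 = 1, 48967 mod 4 = 3; sign now +1
(48967/15981) = (1024/15981)   [reduce mod 15981]
1024 = 2^10·1; (2/15981) = -1 since 15981 mod 8 = 5, so (1024/15981) = (-1)^10·(1/15981); sign now +1
(1/15981) = 1; final value = sign = +1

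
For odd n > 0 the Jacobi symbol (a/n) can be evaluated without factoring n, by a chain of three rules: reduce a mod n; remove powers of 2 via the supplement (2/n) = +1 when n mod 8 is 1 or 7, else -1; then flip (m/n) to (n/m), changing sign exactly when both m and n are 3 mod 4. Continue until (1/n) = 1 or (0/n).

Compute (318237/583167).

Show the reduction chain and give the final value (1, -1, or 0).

0

flip (318237/583167) -> (583167/318237): both odd, 318237 mod 4 = 1, 583167 mod 4 = 3, so the flip contributes +1; sign now +1
(583167/318237): 583167 mod 318237 = 264930, so (583167/318237) = (264930/318237)
factor out 2^1: 264930 = 2^1·132465; with 318237 mod 8 = 5, (2/318237) = -1; sign now -1; continue with (132465/318237)
flip (132465/318237) -> (318237/132465): both odd, 132465 mod 4 = 1, 318237 mod 4 = 1, so the flip contributes +1; sign now -1
(318237/132465): 318237 mod 132465 = 53307, so (318237/132465) = (53307/132465)
flip (53307/132465) -> (132465/53307): both odd, 53307 mod 4 = 3, 132465 mod 4 = 1, so the flip contributes +1; sign now -1
(132465/53307): 132465 mod 53307 = 25851, so (132465/53307) = (25851/53307)
flip (25851/53307) -> (53307/25851): both odd, 25851 mod 4 = 3, 53307 mod 4 = 3, so the flip contributes -1; sign now +1
(53307/25851): 53307 mod 25851 = 1605, so (53307/25851) = (1605/25851)
flip (1605/25851) -> (25851/1605): both odd, 1605 mod 4 = 1, 25851 mod 4 = 3, so the flip contributes +1; sign now +1
(25851/1605): 25851 mod 1605 = 171, so (25851/1605) = (171/1605)
flip (171/1605) -> (1605/171): both odd, 171 mod 4 = 3, 1605 mod 4 = 1, so the flip contributes +1; sign now +1
(1605/171): 1605 mod 171 = 66, so (1605/171) = (66/171)
factor out 2^1: 66 = 2^1·33; with 171 mod 8 = 3, (2/171) = -1; sign now -1; continue with (33/171)
flip (33/171) -> (171/33): both odd, 33 mod 4 = 1, 171 mod 4 = 3, so the flip contributes +1; sign now -1
(171/33): 171 mod 33 = 6, so (171/33) = (6/33)
factor out 2^1: 6 = 2^1·3; with 33 mod 8 = 1, (2/33) = +1; sign now -1; continue with (3/33)
flip (3/33) -> (33/3): both odd, 3 mod 4 = 3, 33 mod 4 = 1, so the flip contributes +1; sign now -1
(33/3): 33 mod 3 = 0, so (33/3) = (0/3)
reached (0/3); gcd(a, n) > 1, so (0/3) = 0 and the symbol is 0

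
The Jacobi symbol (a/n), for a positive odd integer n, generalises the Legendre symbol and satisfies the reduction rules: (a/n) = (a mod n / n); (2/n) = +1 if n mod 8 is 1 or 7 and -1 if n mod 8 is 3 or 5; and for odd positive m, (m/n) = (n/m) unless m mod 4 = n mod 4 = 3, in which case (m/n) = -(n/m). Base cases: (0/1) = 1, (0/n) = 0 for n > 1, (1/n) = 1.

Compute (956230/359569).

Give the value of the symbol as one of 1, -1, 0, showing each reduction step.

1

(956230/359569) = (237092/359569)   [reduce mod 359569]
237092 = 2^2·59273; (2/359569) = +1 since 359569 mod 8 = 1, so (237092/359569) = (+1)^2·(59273/359569); sign now +1
reciprocity: (59273/359569) = +1·(359569/59273) since 59273 mod 4 = 1, 359569 mod 4 = 1; sign now +1
(359569/59273) = (3931/59273)   [reduce mod 59273]
reciprocity: (3931/59273) = +1·(59273/3931) since 3931 mod 4 = 3, 59273 mod 4 = 1; sign now +1
(59273/3931) = (308/3931)   [reduce mod 3931]
308 = 2^2·77; (2/3931) = -1 since 3931 mod 8 = 3, so (308/3931) = (-1)^2·(77/3931); sign now +1
reciprocity: (77/3931) = +1·(3931/77) since 77 mod 4 = 1, 3931 mod 4 = 3; sign now +1
(3931/77) = (4/77)   [reduce mod 77]
4 = 2^2·1; (2/77) = -1 since 77 mod 8 = 5, so (4/77) = (-1)^2·(1/77); sign now +1
(1/77) = 1; final value = sign = +1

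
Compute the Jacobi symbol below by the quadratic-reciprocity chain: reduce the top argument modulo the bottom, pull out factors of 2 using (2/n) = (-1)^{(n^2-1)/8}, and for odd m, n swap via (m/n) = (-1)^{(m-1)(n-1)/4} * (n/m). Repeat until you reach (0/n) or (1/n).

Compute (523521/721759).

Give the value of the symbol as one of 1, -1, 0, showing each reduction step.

flip (523521/721759) -> (721759/523521): both odd, 523521 mod 4 = 1, 721759 mod 4 = 3, so the flip contributes +1; sign now +1
(721759/523521): 721759 mod 523521 = 198238, so (721759/523521) = (198238/523521)
factor out 2^1: 198238 = 2^1·99119; with 523521 mod 8 = 1, (2/523521) = +1; sign now +1; continue with (99119/523521)
flip (99119/523521) -> (523521/99119): both odd, 99119 mod 4 = 3, 523521 mod 4 = 1, so the flip contributes +1; sign now +1
(523521/99119): 523521 mod 99119 = 27926, so (523521/99119) = (27926/99119)
factor out 2^1: 27926 = 2^1·13963; with 99119 mod 8 = 7, (2/99119) = +1; sign now +1; continue with (13963/99119)
flip (13963/99119) -> (99119/13963): both odd, 13963 mod 4 = 3, 99119 mod 4 = 3, so the flip contributes -1; sign now -1
(99119/13963): 99119 mod 13963 = 1378, so (99119/13963) = (1378/13963)
factor out 2^1: 1378 = 2^1·689; with 13963 mod 8 = 3, (2/13963) = -1; sign now +1; continue with (689/13963)
flip (689/13963) -> (13963/689): both odd, 689 mod 4 = 1, 13963 mod 4 = 3, so the flip contributes +1; sign now +1
(13963/689): 13963 mod 689 = 183, so (13963/689) = (183/689)
flip (183/689) -> (689/183): both odd, 183 mod 4 = 3, 689 mod 4 = 1, so the flip contributes +1; sign now +1
(689/183): 689 mod 183 = 140, so (689/183) = (140/183)
factor out 2^2: 140 = 2^2·35; with 183 mod 8 = 7, (2/183) = +1; sign now +1; continue with (35/183)
flip (35/183) -> (183/35): both odd, 35 mod 4 = 3, 183 mod 4 = 3, so the flip contributes -1; sign now -1
(183/35): 183 mod 35 = 8, so (183/35) = (8/35)
factor out 2^3: 8 = 2^3·1; with 35 mod 8 = 3, (2/35) = -1; sign now +1; continue with (1/35)
reached (1/35) = 1, so the symbol is +1

1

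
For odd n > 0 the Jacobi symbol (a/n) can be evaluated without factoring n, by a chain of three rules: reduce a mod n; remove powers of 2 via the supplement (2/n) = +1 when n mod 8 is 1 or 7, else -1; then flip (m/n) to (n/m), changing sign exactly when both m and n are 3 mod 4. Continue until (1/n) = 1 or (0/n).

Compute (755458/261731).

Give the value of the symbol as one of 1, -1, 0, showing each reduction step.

(755458/261731): 755458 mod 261731 = 231996, so (755458/261731) = (231996/261731)
factor out 2^2: 231996 = 2^2·57999; with 261731 mod 8 = 3, (2/261731) = -1; sign now +1; continue with (57999/261731)
flip (57999/261731) -> (261731/57999): both odd, 57999 mod 4 = 3, 261731 mod 4 = 3, so the flip contributes -1; sign now -1
(261731/57999): 261731 mod 57999 = 29735, so (261731/57999) = (29735/57999)
flip (29735/57999) -> (57999/29735): both odd, 29735 mod 4 = 3, 57999 mod 4 = 3, so the flip contributes -1; sign now +1
(57999/29735): 57999 mod 29735 = 28264, so (57999/29735) = (28264/29735)
factor out 2^3: 28264 = 2^3·3533; with 29735 mod 8 = 7, (2/29735) = +1; sign now +1; continue with (3533/29735)
flip (3533/29735) -> (29735/3533): both odd, 3533 mod 4 = 1, 29735 mod 4 = 3, so the flip contributes +1; sign now +1
(29735/3533): 29735 mod 3533 = 1471, so (29735/3533) = (1471/3533)
flip (1471/3533) -> (3533/1471): both odd, 1471 mod 4 = 3, 3533 mod 4 = 1, so the flip contributes +1; sign now +1
(3533/1471): 3533 mod 1471 = 591, so (3533/1471) = (591/1471)
flip (591/1471) -> (1471/591): both odd, 591 mod 4 = 3, 1471 mod 4 = 3, so the flip contributes -1; sign now -1
(1471/591): 1471 mod 591 = 289, so (1471/591) = (289/591)
flip (289/591) -> (591/289): both odd, 289 mod 4 = 1, 591 mod 4 = 3, so the flip contributes +1; sign now -1
(591/289): 591 mod 289 = 13, so (591/289) = (13/289)
flip (13/289) -> (289/13): both odd, 13 mod 4 = 1, 289 mod 4 = 1, so the flip contributes +1; sign now -1
(289/13): 289 mod 13 = 3, so (289/13) = (3/13)
flip (3/13) -> (13/3): both odd, 3 mod 4 = 3, 13 mod 4 = 1, so the flip contributes +1; sign now -1
(13/3): 13 mod 3 = 1, so (13/3) = (1/3)
reached (1/3) = 1, so the symbol is -1

-1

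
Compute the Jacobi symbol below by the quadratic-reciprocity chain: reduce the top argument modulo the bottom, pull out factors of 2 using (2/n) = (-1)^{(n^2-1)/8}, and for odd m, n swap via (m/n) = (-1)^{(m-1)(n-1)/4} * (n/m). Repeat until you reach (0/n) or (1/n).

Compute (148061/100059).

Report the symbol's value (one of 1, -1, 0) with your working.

(148061/100059) = (48002/100059)   [reduce mod 100059]
48002 = 2^1·24001; (2/100059) = -1 since 100059 mod 8 = 3, so (48002/100059) = (-1)^1·(24001/100059); sign now -1
reciprocity: (24001/100059) = +1·(100059/24001) since 24001 mod 4 = 1, 100059 mod 4 = 3; sign now -1
(100059/24001) = (4055/24001)   [reduce mod 24001]
reciprocity: (4055/24001) = +1·(24001/4055) since 4055 mod 4 = 3, 24001 mod 4 = 1; sign now -1
(24001/4055) = (3726/4055)   [reduce mod 4055]
3726 = 2^1·1863; (2/4055) = +1 since 4055 mod 8 = 7, so (3726/4055) = (+1)^1·(1863/4055); sign now -1
reciprocity: (1863/4055) = -1·(4055/1863) since 1863 mod 4 = 3, 4055 mod 4 = 3; sign now +1
(4055/1863) = (329/1863)   [reduce mod 1863]
reciprocity: (329/1863) = +1·(1863/329) since 329 mod 4 = 1, 1863 mod 4 = 3; sign now +1
(1863/329) = (218/329)   [reduce mod 329]
218 = 2^1·109; (2/329) = +1 since 329 mod 8 = 1, so (218/329) = (+1)^1·(109/329); sign now +1
reciprocity: (109/329) = +1·(329/109) since 109 mod 4 = 1, 329 mod 4 = 1; sign now +1
(329/109) = (2/109)   [reduce mod 109]
2 = 2^1·1; (2/109) = -1 since 109 mod 8 = 5, so (2/109) = (-1)^1·(1/109); sign now -1
(1/109) = 1; final value = sign = -1

-1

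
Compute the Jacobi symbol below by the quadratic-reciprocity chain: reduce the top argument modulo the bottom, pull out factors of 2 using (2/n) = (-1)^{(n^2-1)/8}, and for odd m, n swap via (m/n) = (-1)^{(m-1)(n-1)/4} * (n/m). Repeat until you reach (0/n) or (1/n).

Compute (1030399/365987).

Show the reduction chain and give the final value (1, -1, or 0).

1

(1030399/365987) = (298425/365987)   [reduce mod 365987]
reciprocity: (298425/365987) = +1·(365987/298425) since 298425 mod 4 = 1, 365987 mod 4 = 3; sign now +1
(365987/298425) = (67562/298425)   [reduce mod 298425]
67562 = 2^1·33781; (2/298425) = +1 since 298425 mod 8 = 1, so (67562/298425) = (+1)^1·(33781/298425); sign now +1
reciprocity: (33781/298425) = +1·(298425/33781) since 33781 mod 4 = 1, 298425 mod 4 = 1; sign now +1
(298425/33781) = (28177/33781)   [reduce mod 33781]
reciprocity: (28177/33781) = +1·(33781/28177) since 28177 mod 4 = 1, 33781 mod 4 = 1; sign now +1
(33781/28177) = (5604/28177)   [reduce mod 28177]
5604 = 2^2·1401; (2/28177) = +1 since 28177 mod 8 = 1, so (5604/28177) = (+1)^2·(1401/28177); sign now +1
reciprocity: (1401/28177) = +1·(28177/1401) since 1401 mod 4 = 1, 28177 mod 4 = 1; sign now +1
(28177/1401) = (157/1401)   [reduce mod 1401]
reciprocity: (157/1401) = +1·(1401/157) since 157 mod 4 = 1, 1401 mod 4 = 1; sign now +1
(1401/157) = (145/157)   [reduce mod 157]
reciprocity: (145/157) = +1·(157/145) since 145 mod 4 = 1, 157 mod 4 = 1; sign now +1
(157/145) = (12/145)   [reduce mod 145]
12 = 2^2·3; (2/145) = +1 since 145 mod 8 = 1, so (12/145) = (+1)^2·(3/145); sign now +1
reciprocity: (3/145) = +1·(145/3) since 3 mod 4 = 3, 145 mod 4 = 1; sign now +1
(145/3) = (1/3)   [reduce mod 3]
(1/3) = 1; final value = sign = +1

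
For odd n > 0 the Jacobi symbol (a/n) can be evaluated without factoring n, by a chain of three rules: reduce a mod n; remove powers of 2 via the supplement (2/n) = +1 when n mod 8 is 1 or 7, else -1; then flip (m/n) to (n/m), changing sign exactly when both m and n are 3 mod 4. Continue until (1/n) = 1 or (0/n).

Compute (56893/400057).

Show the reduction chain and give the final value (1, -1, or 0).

-1

flip (56893/400057) -> (400057/56893): both odd, 56893 mod 4 = 1, 400057 mod 4 = 1, so the flip contributes +1; sign now +1
(400057/56893): 400057 mod 56893 = 1806, so (400057/56893) = (1806/56893)
factor out 2^1: 1806 = 2^1·903; with 56893 mod 8 = 5, (2/56893) = -1; sign now -1; continue with (903/56893)
flip (903/56893) -> (56893/903): both odd, 903 mod 4 = 3, 56893 mod 4 = 1, so the flip contributes +1; sign now -1
(56893/903): 56893 mod 903 = 4, so (56893/903) = (4/903)
factor out 2^2: 4 = 2^2·1; with 903 mod 8 = 7, (2/903) = +1; sign now -1; continue with (1/903)
reached (1/903) = 1, so the symbol is -1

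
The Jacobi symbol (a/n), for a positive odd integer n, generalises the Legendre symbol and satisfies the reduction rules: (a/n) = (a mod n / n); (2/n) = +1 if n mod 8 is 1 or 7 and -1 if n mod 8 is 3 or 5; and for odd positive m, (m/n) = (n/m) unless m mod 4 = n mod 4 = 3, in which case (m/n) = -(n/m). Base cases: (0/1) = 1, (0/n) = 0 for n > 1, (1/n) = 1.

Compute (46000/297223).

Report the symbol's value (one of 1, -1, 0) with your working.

-1

46000 = 2^4·2875; (2/297223) = +1 since 297223 mod 8 = 7, so (46000/297223) = (+1)^4·(2875/297223); sign now +1
reciprocity: (2875/297223) = -1·(297223/2875) since 2875 mod 4 = 3, 297223 mod 4 = 3; sign now -1
(297223/2875) = (1098/2875)   [reduce mod 2875]
1098 = 2^1·549; (2/2875) = -1 since 2875 mod 8 = 3, so (1098/2875) = (-1)^1·(549/2875); sign now +1
reciprocity: (549/2875) = +1·(2875/549) since 549 mod 4 = 1, 2875 mod 4 = 3; sign now +1
(2875/549) = (130/549)   [reduce mod 549]
130 = 2^1·65; (2/549) = -1 since 549 mod 8 = 5, so (130/549) = (-1)^1·(65/549); sign now -1
reciprocity: (65/549) = +1·(549/65) since 65 mod 4 = 1, 549 mod 4 = 1; sign now -1
(549/65) = (29/65)   [reduce mod 65]
reciprocity: (29/65) = +1·(65/29) since 29 mod 4 = 1, 65 mod 4 = 1; sign now -1
(65/29) = (7/29)   [reduce mod 29]
reciprocity: (7/29) = +1·(29/7) since 7 mod 4 = 3, 29 mod 4 = 1; sign now -1
(29/7) = (1/7)   [reduce mod 7]
(1/7) = 1; final value = sign = -1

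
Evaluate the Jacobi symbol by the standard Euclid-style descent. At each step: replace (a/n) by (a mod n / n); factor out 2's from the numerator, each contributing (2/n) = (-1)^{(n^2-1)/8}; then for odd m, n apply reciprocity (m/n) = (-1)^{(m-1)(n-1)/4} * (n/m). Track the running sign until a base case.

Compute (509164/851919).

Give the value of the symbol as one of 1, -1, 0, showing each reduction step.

factor out 2^2: 509164 = 2^2·127291; with 851919 mod 8 = 7, (2/851919) = +1; sign now +1; continue with (127291/851919)
flip (127291/851919) -> (851919/127291): both odd, 127291 mod 4 = 3, 851919 mod 4 = 3, so the flip contributes -1; sign now -1
(851919/127291): 851919 mod 127291 = 88173, so (851919/127291) = (88173/127291)
flip (88173/127291) -> (127291/88173): both odd, 88173 mod 4 = 1, 127291 mod 4 = 3, so the flip contributes +1; sign now -1
(127291/88173): 127291 mod 88173 = 39118, so (127291/88173) = (39118/88173)
factor out 2^1: 39118 = 2^1·19559; with 88173 mod 8 = 5, (2/88173) = -1; sign now +1; continue with (19559/88173)
flip (19559/88173) -> (88173/19559): both odd, 19559 mod 4 = 3, 88173 mod 4 = 1, so the flip contributes +1; sign now +1
(88173/19559): 88173 mod 19559 = 9937, so (88173/19559) = (9937/19559)
flip (9937/19559) -> (19559/9937): both odd, 9937 mod 4 = 1, 19559 mod 4 = 3, so the flip contributes +1; sign now +1
(19559/9937): 19559 mod 9937 = 9622, so (19559/9937) = (9622/9937)
factor out 2^1: 9622 = 2^1·4811; with 9937 mod 8 = 1, (2/9937) = +1; sign now +1; continue with (4811/9937)
flip (4811/9937) -> (9937/4811): both odd, 4811 mod 4 = 3, 9937 mod 4 = 1, so the flip contributes +1; sign now +1
(9937/4811): 9937 mod 4811 = 315, so (9937/4811) = (315/4811)
flip (315/4811) -> (4811/315): both odd, 315 mod 4 = 3, 4811 mod 4 = 3, so the flip contributes -1; sign now -1
(4811/315): 4811 mod 315 = 86, so (4811/315) = (86/315)
factor out 2^1: 86 = 2^1·43; with 315 mod 8 = 3, (2/315) = -1; sign now +1; continue with (43/315)
flip (43/315) -> (315/43): both odd, 43 mod 4 = 3, 315 mod 4 = 3, so the flip contributes -1; sign now -1
(315/43): 315 mod 43 = 14, so (315/43) = (14/43)
factor out 2^1: 14 = 2^1·7; with 43 mod 8 = 3, (2/43) = -1; sign now +1; continue with (7/43)
flip (7/43) -> (43/7): both odd, 7 mod 4 = 3, 43 mod 4 = 3, so the flip contributes -1; sign now -1
(43/7): 43 mod 7 = 1, so (43/7) = (1/7)
reached (1/7) = 1, so the symbol is -1

-1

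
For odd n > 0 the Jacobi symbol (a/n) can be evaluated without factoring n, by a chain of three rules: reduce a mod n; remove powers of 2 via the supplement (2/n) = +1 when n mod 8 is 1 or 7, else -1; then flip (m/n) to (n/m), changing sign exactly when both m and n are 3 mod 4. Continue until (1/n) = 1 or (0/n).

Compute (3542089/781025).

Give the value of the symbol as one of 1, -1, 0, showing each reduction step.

1

(3542089/781025): 3542089 mod 781025 = 417989, so (3542089/781025) = (417989/781025)
flip (417989/781025) -> (781025/417989): both odd, 417989 mod 4 = 1, 781025 mod 4 = 1, so the flip contributes +1; sign now +1
(781025/417989): 781025 mod 417989 = 363036, so (781025/417989) = (363036/417989)
factor out 2^2: 363036 = 2^2·90759; with 417989 mod 8 = 5, (2/417989) = -1; sign now +1; continue with (90759/417989)
flip (90759/417989) -> (417989/90759): both odd, 90759 mod 4 = 3, 417989 mod 4 = 1, so the flip contributes +1; sign now +1
(417989/90759): 417989 mod 90759 = 54953, so (417989/90759) = (54953/90759)
flip (54953/90759) -> (90759/54953): both odd, 54953 mod 4 = 1, 90759 mod 4 = 3, so the flip contributes +1; sign now +1
(90759/54953): 90759 mod 54953 = 35806, so (90759/54953) = (35806/54953)
factor out 2^1: 35806 = 2^1·17903; with 54953 mod 8 = 1, (2/54953) = +1; sign now +1; continue with (17903/54953)
flip (17903/54953) -> (54953/17903): both odd, 17903 mod 4 = 3, 54953 mod 4 = 1, so the flip contributes +1; sign now +1
(54953/17903): 54953 mod 17903 = 1244, so (54953/17903) = (1244/17903)
factor out 2^2: 1244 = 2^2·311; with 17903 mod 8 = 7, (2/17903) = +1; sign now +1; continue with (311/17903)
flip (311/17903) -> (17903/311): both odd, 311 mod 4 = 3, 17903 mod 4 = 3, so the flip contributes -1; sign now -1
(17903/311): 17903 mod 311 = 176, so (17903/311) = (176/311)
factor out 2^4: 176 = 2^4·11; with 311 mod 8 = 7, (2/311) = +1; sign now -1; continue with (11/311)
flip (11/311) -> (311/11): both odd, 11 mod 4 = 3, 311 mod 4 = 3, so the flip contributes -1; sign now +1
(311/11): 311 mod 11 = 3, so (311/11) = (3/11)
flip (3/11) -> (11/3): both odd, 3 mod 4 = 3, 11 mod 4 = 3, so the flip contributes -1; sign now -1
(11/3): 11 mod 3 = 2, so (11/3) = (2/3)
factor out 2^1: 2 = 2^1·1; with 3 mod 8 = 3, (2/3) = -1; sign now +1; continue with (1/3)
reached (1/3) = 1, so the symbol is +1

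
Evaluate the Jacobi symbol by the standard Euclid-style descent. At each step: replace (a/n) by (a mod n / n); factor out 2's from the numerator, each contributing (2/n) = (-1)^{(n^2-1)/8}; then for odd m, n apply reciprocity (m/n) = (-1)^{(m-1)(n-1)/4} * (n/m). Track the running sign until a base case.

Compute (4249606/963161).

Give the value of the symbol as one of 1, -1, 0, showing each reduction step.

(4249606/963161) = (396962/963161)   [reduce mod 963161]
396962 = 2^1·198481; (2/963161) = +1 since 963161 mod 8 = 1, so (396962/963161) = (+1)^1·(198481/963161); sign now +1
reciprocity: (198481/963161) = +1·(963161/198481) since 198481 mod 4 = 1, 963161 mod 4 = 1; sign now +1
(963161/198481) = (169237/198481)   [reduce mod 198481]
reciprocity: (169237/198481) = +1·(198481/169237) since 169237 mod 4 = 1, 198481 mod 4 = 1; sign now +1
(198481/169237) = (29244/169237)   [reduce mod 169237]
29244 = 2^2·7311; (2/169237) = -1 since 169237 mod 8 = 5, so (29244/169237) = (-1)^2·(7311/169237); sign now +1
reciprocity: (7311/169237) = +1·(169237/7311) since 7311 mod 4 = 3, 169237 mod 4 = 1; sign now +1
(169237/7311) = (1084/7311)   [reduce mod 7311]
1084 = 2^2·271; (2/7311) = +1 since 7311 mod 8 = 7, so (1084/7311) = (+1)^2·(271/7311); sign now +1
reciprocity: (271/7311) = -1·(7311/271) since 271 mod 4 = 3, 7311 mod 4 = 3; sign now -1
(7311/271) = (265/271)   [reduce mod 271]
reciprocity: (265/271) = +1·(271/265) since 265 mod 4 = 1, 271 mod 4 = 3; sign now -1
(271/265) = (6/265)   [reduce mod 265]
6 = 2^1·3; (2/265) = +1 since 265 mod 8 = 1, so (6/265) = (+1)^1·(3/265); sign now -1
reciprocity: (3/265) = +1·(265/3) since 3 mod 4 = 3, 265 mod 4 = 1; sign now -1
(265/3) = (1/3)   [reduce mod 3]
(1/3) = 1; final value = sign = -1

-1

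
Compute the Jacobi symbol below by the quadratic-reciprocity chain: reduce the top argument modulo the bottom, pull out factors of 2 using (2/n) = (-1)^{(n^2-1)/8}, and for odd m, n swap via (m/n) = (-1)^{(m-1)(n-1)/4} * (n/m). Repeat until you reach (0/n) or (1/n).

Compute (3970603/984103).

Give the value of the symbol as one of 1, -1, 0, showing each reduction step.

(3970603/984103) = (34191/984103)   [reduce mod 984103]
reciprocity: (34191/984103) = -1·(984103/34191) since 34191 mod 4 = 3, 984103 mod 4 = 3; sign now -1
(984103/34191) = (26755/34191)   [reduce mod 34191]
reciprocity: (26755/34191) = -1·(34191/26755) since 26755 mod 4 = 3, 34191 mod 4 = 3; sign now +1
(34191/26755) = (7436/26755)   [reduce mod 26755]
7436 = 2^2·1859; (2/26755) = -1 since 26755 mod 8 = 3, so (7436/26755) = (-1)^2·(1859/26755); sign now +1
reciprocity: (1859/26755) = -1·(26755/1859) since 1859 mod 4 = 3, 26755 mod 4 = 3; sign now -1
(26755/1859) = (729/1859)   [reduce mod 1859]
reciprocity: (729/1859) = +1·(1859/729) since 729 mod 4 = 1, 1859 mod 4 = 3; sign now -1
(1859/729) = (401/729)   [reduce mod 729]
reciprocity: (401/729) = +1·(729/401) since 401 mod 4 = 1, 729 mod 4 = 1; sign now -1
(729/401) = (328/401)   [reduce mod 401]
328 = 2^3·41; (2/401) = +1 since 401 mod 8 = 1, so (328/401) = (+1)^3·(41/401); sign now -1
reciprocity: (41/401) = +1·(401/41) since 41 mod 4 = 1, 401 mod 4 = 1; sign now -1
(401/41) = (32/41)   [reduce mod 41]
32 = 2^5·1; (2/41) = +1 since 41 mod 8 = 1, so (32/41) = (+1)^5·(1/41); sign now -1
(1/41) = 1; final value = sign = -1

-1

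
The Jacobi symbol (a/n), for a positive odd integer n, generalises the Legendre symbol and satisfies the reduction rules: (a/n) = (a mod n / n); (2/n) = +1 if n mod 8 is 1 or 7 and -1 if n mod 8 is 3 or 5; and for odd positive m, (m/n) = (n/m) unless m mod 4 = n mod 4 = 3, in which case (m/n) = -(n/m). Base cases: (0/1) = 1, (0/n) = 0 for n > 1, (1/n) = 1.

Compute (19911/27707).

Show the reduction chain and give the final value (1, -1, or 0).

flip (19911/27707) -> (27707/19911): both odd, 19911 mod 4 = 3, 27707 mod 4 = 3, so the flip contributes -1; sign now -1
(27707/19911): 27707 mod 19911 = 7796, so (27707/19911) = (7796/19911)
factor out 2^2: 7796 = 2^2·1949; with 19911 mod 8 = 7, (2/19911) = +1; sign now -1; continue with (1949/19911)
flip (1949/19911) -> (19911/1949): both odd, 1949 mod 4 = 1, 19911 mod 4 = 3, so the flip contributes +1; sign now -1
(19911/1949): 19911 mod 1949 = 421, so (19911/1949) = (421/1949)
flip (421/1949) -> (1949/421): both odd, 421 mod 4 = 1, 1949 mod 4 = 1, so the flip contributes +1; sign now -1
(1949/421): 1949 mod 421 = 265, so (1949/421) = (265/421)
flip (265/421) -> (421/265): both odd, 265 mod 4 = 1, 421 mod 4 = 1, so the flip contributes +1; sign now -1
(421/265): 421 mod 265 = 156, so (421/265) = (156/265)
factor out 2^2: 156 = 2^2·39; with 265 mod 8 = 1, (2/265) = +1; sign now -1; continue with (39/265)
flip (39/265) -> (265/39): both odd, 39 mod 4 = 3, 265 mod 4 = 1, so the flip contributes +1; sign now -1
(265/39): 265 mod 39 = 31, so (265/39) = (31/39)
flip (31/39) -> (39/31): both odd, 31 mod 4 = 3, 39 mod 4 = 3, so the flip contributes -1; sign now +1
(39/31): 39 mod 31 = 8, so (39/31) = (8/31)
factor out 2^3: 8 = 2^3·1; with 31 mod 8 = 7, (2/31) = +1; sign now +1; continue with (1/31)
reached (1/31) = 1, so the symbol is +1

1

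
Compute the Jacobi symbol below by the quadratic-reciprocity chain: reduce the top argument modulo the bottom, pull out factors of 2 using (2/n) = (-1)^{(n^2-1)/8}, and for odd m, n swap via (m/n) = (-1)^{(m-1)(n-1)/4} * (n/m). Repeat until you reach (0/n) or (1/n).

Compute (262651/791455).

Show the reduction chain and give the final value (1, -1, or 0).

reciprocity: (262651/791455) = -1·(791455/262651) since 262651 mod 4 = 3, 791455 mod 4 = 3; sign now -1
(791455/262651) = (3502/262651)   [reduce mod 262651]
3502 = 2^1·1751; (2/262651) = -1 since 262651 mod 8 = 3, so (3502/262651) = (-1)^1·(1751/262651); sign now +1
reciprocity: (1751/262651) = -1·(262651/1751) since 1751 mod 4 = 3, 262651 mod 4 = 3; sign now -1
(262651/1751) = (1/1751)   [reduce mod 1751]
(1/1751) = 1; final value = sign = -1

-1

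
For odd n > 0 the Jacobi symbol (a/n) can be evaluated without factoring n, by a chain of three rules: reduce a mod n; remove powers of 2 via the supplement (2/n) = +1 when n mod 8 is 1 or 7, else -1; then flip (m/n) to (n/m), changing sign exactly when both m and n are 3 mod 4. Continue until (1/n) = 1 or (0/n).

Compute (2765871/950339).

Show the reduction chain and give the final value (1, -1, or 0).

(2765871/950339): 2765871 mod 950339 = 865193, so (2765871/950339) = (865193/950339)
flip (865193/950339) -> (950339/865193): both odd, 865193 mod 4 = 1, 950339 mod 4 = 3, so the flip contributes +1; sign now +1
(950339/865193): 950339 mod 865193 = 85146, so (950339/865193) = (85146/865193)
factor out 2^1: 85146 = 2^1·42573; with 865193 mod 8 = 1, (2/865193) = +1; sign now +1; continue with (42573/865193)
flip (42573/865193) -> (865193/42573): both odd, 42573 mod 4 = 1, 865193 mod 4 = 1, so the flip contributes +1; sign now +1
(865193/42573): 865193 mod 42573 = 13733, so (865193/42573) = (13733/42573)
flip (13733/42573) -> (42573/13733): both odd, 13733 mod 4 = 1, 42573 mod 4 = 1, so the flip contributes +1; sign now +1
(42573/13733): 42573 mod 13733 = 1374, so (42573/13733) = (1374/13733)
factor out 2^1: 1374 = 2^1·687; with 13733 mod 8 = 5, (2/13733) = -1; sign now -1; continue with (687/13733)
flip (687/13733) -> (13733/687): both odd, 687 mod 4 = 3, 13733 mod 4 = 1, so the flip contributes +1; sign now -1
(13733/687): 13733 mod 687 = 680, so (13733/687) = (680/687)
factor out 2^3: 680 = 2^3·85; with 687 mod 8 = 7, (2/687) = +1; sign now -1; continue with (85/687)
flip (85/687) -> (687/85): both odd, 85 mod 4 = 1, 687 mod 4 = 3, so the flip contributes +1; sign now -1
(687/85): 687 mod 85 = 7, so (687/85) = (7/85)
flip (7/85) -> (85/7): both odd, 7 mod 4 = 3, 85 mod 4 = 1, so the flip contributes +1; sign now -1
(85/7): 85 mod 7 = 1, so (85/7) = (1/7)
reached (1/7) = 1, so the symbol is -1

-1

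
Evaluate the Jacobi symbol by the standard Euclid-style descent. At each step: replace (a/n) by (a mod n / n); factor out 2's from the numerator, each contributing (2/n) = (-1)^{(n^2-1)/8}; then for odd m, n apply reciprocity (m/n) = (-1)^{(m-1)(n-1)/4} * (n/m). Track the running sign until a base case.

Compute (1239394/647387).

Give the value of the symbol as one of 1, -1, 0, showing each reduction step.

(1239394/647387) = (592007/647387)   [reduce mod 647387]
reciprocity: (592007/647387) = -1·(647387/592007) since 592007 mod 4 = 3, 647387 mod 4 = 3; sign now -1
(647387/592007) = (55380/592007)   [reduce mod 592007]
55380 = 2^2·13845; (2/592007) = +1 since 592007 mod 8 = 7, so (55380/592007) = (+1)^2·(13845/592007); sign now -1
reciprocity: (13845/592007) = +1·(592007/13845) since 13845 mod 4 = 1, 592007 mod 4 = 3; sign now -1
(592007/13845) = (10517/13845)   [reduce mod 13845]
reciprocity: (10517/13845) = +1·(13845/10517) since 10517 mod 4 = 1, 13845 mod 4 = 1; sign now -1
(13845/10517) = (3328/10517)   [reduce mod 10517]
3328 = 2^8·13; (2/10517) = -1 since 10517 mod 8 = 5, so (3328/10517) = (-1)^8·(13/10517); sign now -1
reciprocity: (13/10517) = +1·(10517/13) since 13 mod 4 = 1, 10517 mod 4 = 1; sign now -1
(10517/13) = (0/13)   [reduce mod 13]
(0/13) = 0   [gcd(a, n) > 1]; final value = 0

0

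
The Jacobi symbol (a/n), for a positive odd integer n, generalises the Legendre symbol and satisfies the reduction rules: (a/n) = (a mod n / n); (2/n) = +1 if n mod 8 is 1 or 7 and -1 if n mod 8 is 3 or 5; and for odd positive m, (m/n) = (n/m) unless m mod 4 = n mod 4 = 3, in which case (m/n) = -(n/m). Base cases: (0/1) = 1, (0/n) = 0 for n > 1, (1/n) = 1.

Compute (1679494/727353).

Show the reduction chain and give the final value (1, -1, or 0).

(1679494/727353): 1679494 mod 727353 = 224788, so (1679494/727353) = (224788/727353)
factor out 2^2: 224788 = 2^2·56197; with 727353 mod 8 = 1, (2/727353) = +1; sign now +1; continue with (56197/727353)
flip (56197/727353) -> (727353/56197): both odd, 56197 mod 4 = 1, 727353 mod 4 = 1, so the flip contributes +1; sign now +1
(727353/56197): 727353 mod 56197 = 52989, so (727353/56197) = (52989/56197)
flip (52989/56197) -> (56197/52989): both odd, 52989 mod 4 = 1, 56197 mod 4 = 1, so the flip contributes +1; sign now +1
(56197/52989): 56197 mod 52989 = 3208, so (56197/52989) = (3208/52989)
factor out 2^3: 3208 = 2^3·401; with 52989 mod 8 = 5, (2/52989) = -1; sign now -1; continue with (401/52989)
flip (401/52989) -> (52989/401): both odd, 401 mod 4 = 1, 52989 mod 4 = 1, so the flip contributes +1; sign now -1
(52989/401): 52989 mod 401 = 57, so (52989/401) = (57/401)
flip (57/401) -> (401/57): both odd, 57 mod 4 = 1, 401 mod 4 = 1, so the flip contributes +1; sign now -1
(401/57): 401 mod 57 = 2, so (401/57) = (2/57)
factor out 2^1: 2 = 2^1·1; with 57 mod 8 = 1, (2/57) = +1; sign now -1; continue with (1/57)
reached (1/57) = 1, so the symbol is -1

-1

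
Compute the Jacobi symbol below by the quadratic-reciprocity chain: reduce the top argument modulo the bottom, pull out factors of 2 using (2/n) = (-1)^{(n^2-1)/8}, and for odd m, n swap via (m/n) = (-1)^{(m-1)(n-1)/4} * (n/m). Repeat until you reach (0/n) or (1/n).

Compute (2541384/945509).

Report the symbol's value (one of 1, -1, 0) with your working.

0

(2541384/945509): 2541384 mod 945509 = 650366, so (2541384/945509) = (650366/945509)
factor out 2^1: 650366 = 2^1·325183; with 945509 mod 8 = 5, (2/945509) = -1; sign now -1; continue with (325183/945509)
flip (325183/945509) -> (945509/325183): both odd, 325183 mod 4 = 3, 945509 mod 4 = 1, so the flip contributes +1; sign now -1
(945509/325183): 945509 mod 325183 = 295143, so (945509/325183) = (295143/325183)
flip (295143/325183) -> (325183/295143): both odd, 295143 mod 4 = 3, 325183 mod 4 = 3, so the flip contributes -1; sign now +1
(325183/295143): 325183 mod 295143 = 30040, so (325183/295143) = (30040/295143)
factor out 2^3: 30040 = 2^3·3755; with 295143 mod 8 = 7, (2/295143) = +1; sign now +1; continue with (3755/295143)
flip (3755/295143) -> (295143/3755): both odd, 3755 mod 4 = 3, 295143 mod 4 = 3, so the flip contributes -1; sign now -1
(295143/3755): 295143 mod 3755 = 2253, so (295143/3755) = (2253/3755)
flip (2253/3755) -> (3755/2253): both odd, 2253 mod 4 = 1, 3755 mod 4 = 3, so the flip contributes +1; sign now -1
(3755/2253): 3755 mod 2253 = 1502, so (3755/2253) = (1502/2253)
factor out 2^1: 1502 = 2^1·751; with 2253 mod 8 = 5, (2/2253) = -1; sign now +1; continue with (751/2253)
flip (751/2253) -> (2253/751): both odd, 751 mod 4 = 3, 2253 mod 4 = 1, so the flip contributes +1; sign now +1
(2253/751): 2253 mod 751 = 0, so (2253/751) = (0/751)
reached (0/751); gcd(a, n) > 1, so (0/751) = 0 and the symbol is 0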